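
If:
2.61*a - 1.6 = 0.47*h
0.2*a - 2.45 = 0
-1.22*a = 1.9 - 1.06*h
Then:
No Solution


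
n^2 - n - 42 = (n - 7)*(n + 6)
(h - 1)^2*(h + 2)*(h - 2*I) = h^4 - 2*I*h^3 - 3*h^2 + 2*h + 6*I*h - 4*I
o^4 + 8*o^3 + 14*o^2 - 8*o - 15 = (o - 1)*(o + 1)*(o + 3)*(o + 5)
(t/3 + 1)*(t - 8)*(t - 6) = t^3/3 - 11*t^2/3 + 2*t + 48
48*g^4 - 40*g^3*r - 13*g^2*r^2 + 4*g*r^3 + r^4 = (-3*g + r)*(-g + r)*(4*g + r)^2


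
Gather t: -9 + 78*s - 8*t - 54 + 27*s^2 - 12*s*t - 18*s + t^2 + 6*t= 27*s^2 + 60*s + t^2 + t*(-12*s - 2) - 63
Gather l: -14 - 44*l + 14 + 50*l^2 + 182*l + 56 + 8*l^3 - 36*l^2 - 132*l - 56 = 8*l^3 + 14*l^2 + 6*l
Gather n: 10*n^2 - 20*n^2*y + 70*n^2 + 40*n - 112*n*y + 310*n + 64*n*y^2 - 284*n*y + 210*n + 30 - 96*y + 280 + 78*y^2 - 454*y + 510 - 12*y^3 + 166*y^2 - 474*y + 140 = n^2*(80 - 20*y) + n*(64*y^2 - 396*y + 560) - 12*y^3 + 244*y^2 - 1024*y + 960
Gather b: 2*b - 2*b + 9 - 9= 0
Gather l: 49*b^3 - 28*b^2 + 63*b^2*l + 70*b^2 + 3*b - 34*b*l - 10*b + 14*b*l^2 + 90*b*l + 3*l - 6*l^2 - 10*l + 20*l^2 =49*b^3 + 42*b^2 - 7*b + l^2*(14*b + 14) + l*(63*b^2 + 56*b - 7)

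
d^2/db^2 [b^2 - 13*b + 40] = 2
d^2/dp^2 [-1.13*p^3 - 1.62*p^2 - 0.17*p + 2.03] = -6.78*p - 3.24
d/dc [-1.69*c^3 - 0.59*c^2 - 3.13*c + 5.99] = -5.07*c^2 - 1.18*c - 3.13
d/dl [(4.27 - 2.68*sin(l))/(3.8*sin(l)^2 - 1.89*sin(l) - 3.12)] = (10.184*sin(l)^2 - 32.452*sin(l) + 16.4319)*cos(l)/(14.44*sin(l)^4 - 14.364*sin(l)^3 - 20.1399*sin(l)^2 + 11.7936*sin(l) + 9.7344)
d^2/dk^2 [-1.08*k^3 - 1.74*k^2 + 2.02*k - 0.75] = -6.48*k - 3.48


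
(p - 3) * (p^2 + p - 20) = p^3 - 2*p^2 - 23*p + 60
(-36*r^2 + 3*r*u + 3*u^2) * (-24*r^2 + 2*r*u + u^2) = 864*r^4 - 144*r^3*u - 102*r^2*u^2 + 9*r*u^3 + 3*u^4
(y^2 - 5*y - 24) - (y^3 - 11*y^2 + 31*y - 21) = -y^3 + 12*y^2 - 36*y - 3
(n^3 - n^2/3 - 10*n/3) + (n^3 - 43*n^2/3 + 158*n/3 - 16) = 2*n^3 - 44*n^2/3 + 148*n/3 - 16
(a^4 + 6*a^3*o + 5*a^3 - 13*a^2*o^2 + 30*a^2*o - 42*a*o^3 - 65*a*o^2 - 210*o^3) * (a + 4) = a^5 + 6*a^4*o + 9*a^4 - 13*a^3*o^2 + 54*a^3*o + 20*a^3 - 42*a^2*o^3 - 117*a^2*o^2 + 120*a^2*o - 378*a*o^3 - 260*a*o^2 - 840*o^3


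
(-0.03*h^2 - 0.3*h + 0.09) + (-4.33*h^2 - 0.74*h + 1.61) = -4.36*h^2 - 1.04*h + 1.7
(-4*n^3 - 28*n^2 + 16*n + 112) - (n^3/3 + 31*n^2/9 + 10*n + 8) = -13*n^3/3 - 283*n^2/9 + 6*n + 104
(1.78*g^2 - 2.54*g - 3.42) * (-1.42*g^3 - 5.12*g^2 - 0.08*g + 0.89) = -2.5276*g^5 - 5.5068*g^4 + 17.7188*g^3 + 19.2978*g^2 - 1.987*g - 3.0438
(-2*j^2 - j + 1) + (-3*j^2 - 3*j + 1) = -5*j^2 - 4*j + 2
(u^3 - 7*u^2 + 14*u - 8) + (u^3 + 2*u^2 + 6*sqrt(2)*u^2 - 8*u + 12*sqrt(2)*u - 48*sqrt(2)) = 2*u^3 - 5*u^2 + 6*sqrt(2)*u^2 + 6*u + 12*sqrt(2)*u - 48*sqrt(2) - 8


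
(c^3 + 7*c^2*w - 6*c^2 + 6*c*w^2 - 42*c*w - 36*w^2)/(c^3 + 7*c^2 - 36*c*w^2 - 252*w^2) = (-c^2 - c*w + 6*c + 6*w)/(-c^2 + 6*c*w - 7*c + 42*w)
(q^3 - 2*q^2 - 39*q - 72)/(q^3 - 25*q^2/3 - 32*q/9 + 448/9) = 9*(q^2 + 6*q + 9)/(9*q^2 - 3*q - 56)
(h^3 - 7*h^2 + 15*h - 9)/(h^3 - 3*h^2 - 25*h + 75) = (h^2 - 4*h + 3)/(h^2 - 25)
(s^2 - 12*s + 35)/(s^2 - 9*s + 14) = (s - 5)/(s - 2)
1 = 1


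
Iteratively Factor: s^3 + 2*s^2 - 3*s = (s)*(s^2 + 2*s - 3) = s*(s + 3)*(s - 1)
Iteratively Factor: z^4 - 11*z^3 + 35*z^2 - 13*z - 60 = (z - 4)*(z^3 - 7*z^2 + 7*z + 15) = (z - 5)*(z - 4)*(z^2 - 2*z - 3) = (z - 5)*(z - 4)*(z - 3)*(z + 1)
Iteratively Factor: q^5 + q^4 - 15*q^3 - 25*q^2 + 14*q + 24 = (q + 1)*(q^4 - 15*q^2 - 10*q + 24) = (q + 1)*(q + 2)*(q^3 - 2*q^2 - 11*q + 12) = (q - 4)*(q + 1)*(q + 2)*(q^2 + 2*q - 3) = (q - 4)*(q - 1)*(q + 1)*(q + 2)*(q + 3)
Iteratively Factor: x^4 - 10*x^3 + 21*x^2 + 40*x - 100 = (x - 2)*(x^3 - 8*x^2 + 5*x + 50) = (x - 5)*(x - 2)*(x^2 - 3*x - 10) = (x - 5)*(x - 2)*(x + 2)*(x - 5)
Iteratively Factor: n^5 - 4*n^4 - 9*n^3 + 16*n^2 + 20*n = (n)*(n^4 - 4*n^3 - 9*n^2 + 16*n + 20) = n*(n + 1)*(n^3 - 5*n^2 - 4*n + 20) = n*(n + 1)*(n + 2)*(n^2 - 7*n + 10) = n*(n - 5)*(n + 1)*(n + 2)*(n - 2)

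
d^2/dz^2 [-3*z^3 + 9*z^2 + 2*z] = 18 - 18*z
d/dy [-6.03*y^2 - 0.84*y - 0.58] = -12.06*y - 0.84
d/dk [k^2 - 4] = 2*k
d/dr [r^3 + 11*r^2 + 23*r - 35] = 3*r^2 + 22*r + 23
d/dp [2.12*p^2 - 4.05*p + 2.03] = 4.24*p - 4.05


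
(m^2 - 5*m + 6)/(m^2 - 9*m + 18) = (m - 2)/(m - 6)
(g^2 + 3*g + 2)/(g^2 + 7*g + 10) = (g + 1)/(g + 5)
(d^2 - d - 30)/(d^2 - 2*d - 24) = (d + 5)/(d + 4)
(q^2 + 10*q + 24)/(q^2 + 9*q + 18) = (q + 4)/(q + 3)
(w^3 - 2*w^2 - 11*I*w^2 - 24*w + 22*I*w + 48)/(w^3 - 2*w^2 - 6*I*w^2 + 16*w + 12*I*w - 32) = (w - 3*I)/(w + 2*I)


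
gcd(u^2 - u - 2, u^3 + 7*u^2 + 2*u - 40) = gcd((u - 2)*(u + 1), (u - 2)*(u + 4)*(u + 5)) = u - 2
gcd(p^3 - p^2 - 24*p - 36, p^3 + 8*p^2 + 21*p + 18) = p^2 + 5*p + 6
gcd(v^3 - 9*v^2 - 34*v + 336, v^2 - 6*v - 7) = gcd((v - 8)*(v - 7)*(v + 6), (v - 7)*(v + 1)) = v - 7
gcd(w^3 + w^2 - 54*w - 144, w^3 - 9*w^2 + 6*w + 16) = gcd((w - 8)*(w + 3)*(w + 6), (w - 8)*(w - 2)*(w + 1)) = w - 8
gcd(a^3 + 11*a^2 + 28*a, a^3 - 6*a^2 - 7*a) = a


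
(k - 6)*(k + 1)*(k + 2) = k^3 - 3*k^2 - 16*k - 12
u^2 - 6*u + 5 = (u - 5)*(u - 1)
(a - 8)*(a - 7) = a^2 - 15*a + 56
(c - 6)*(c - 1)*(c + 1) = c^3 - 6*c^2 - c + 6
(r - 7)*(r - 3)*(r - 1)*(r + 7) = r^4 - 4*r^3 - 46*r^2 + 196*r - 147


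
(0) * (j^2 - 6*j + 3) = 0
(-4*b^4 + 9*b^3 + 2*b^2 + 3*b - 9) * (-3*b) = 12*b^5 - 27*b^4 - 6*b^3 - 9*b^2 + 27*b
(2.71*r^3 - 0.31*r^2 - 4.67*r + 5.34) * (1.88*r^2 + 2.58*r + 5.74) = 5.0948*r^5 + 6.409*r^4 + 5.976*r^3 - 3.7888*r^2 - 13.0286*r + 30.6516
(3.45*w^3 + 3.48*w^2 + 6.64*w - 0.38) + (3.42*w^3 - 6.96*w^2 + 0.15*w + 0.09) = 6.87*w^3 - 3.48*w^2 + 6.79*w - 0.29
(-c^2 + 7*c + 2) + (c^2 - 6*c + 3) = c + 5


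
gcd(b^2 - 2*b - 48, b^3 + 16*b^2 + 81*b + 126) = b + 6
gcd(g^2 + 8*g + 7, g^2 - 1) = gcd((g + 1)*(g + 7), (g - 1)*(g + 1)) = g + 1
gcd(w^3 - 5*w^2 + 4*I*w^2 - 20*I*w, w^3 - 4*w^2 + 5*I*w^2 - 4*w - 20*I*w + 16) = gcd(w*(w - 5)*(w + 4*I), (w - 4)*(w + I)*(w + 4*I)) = w + 4*I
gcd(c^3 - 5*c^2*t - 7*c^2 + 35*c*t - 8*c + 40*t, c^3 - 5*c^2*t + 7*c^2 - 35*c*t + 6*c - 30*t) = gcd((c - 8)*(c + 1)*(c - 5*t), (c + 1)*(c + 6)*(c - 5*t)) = -c^2 + 5*c*t - c + 5*t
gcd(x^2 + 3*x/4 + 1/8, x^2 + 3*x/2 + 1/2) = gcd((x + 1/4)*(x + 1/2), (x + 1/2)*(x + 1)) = x + 1/2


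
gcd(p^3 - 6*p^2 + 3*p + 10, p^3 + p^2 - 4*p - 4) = p^2 - p - 2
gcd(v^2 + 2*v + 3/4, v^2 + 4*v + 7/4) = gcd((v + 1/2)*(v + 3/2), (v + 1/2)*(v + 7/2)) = v + 1/2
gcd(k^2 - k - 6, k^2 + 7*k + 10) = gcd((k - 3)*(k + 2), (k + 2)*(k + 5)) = k + 2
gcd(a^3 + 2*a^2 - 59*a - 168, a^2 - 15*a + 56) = a - 8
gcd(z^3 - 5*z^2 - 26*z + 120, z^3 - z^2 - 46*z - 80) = z + 5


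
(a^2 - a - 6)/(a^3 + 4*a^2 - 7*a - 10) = (a^2 - a - 6)/(a^3 + 4*a^2 - 7*a - 10)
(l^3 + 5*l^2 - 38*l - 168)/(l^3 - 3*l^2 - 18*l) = (l^2 + 11*l + 28)/(l*(l + 3))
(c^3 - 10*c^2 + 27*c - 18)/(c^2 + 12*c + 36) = (c^3 - 10*c^2 + 27*c - 18)/(c^2 + 12*c + 36)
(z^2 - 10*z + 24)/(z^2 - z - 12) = (z - 6)/(z + 3)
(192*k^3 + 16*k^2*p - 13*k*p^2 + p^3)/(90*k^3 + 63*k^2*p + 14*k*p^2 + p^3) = (64*k^2 - 16*k*p + p^2)/(30*k^2 + 11*k*p + p^2)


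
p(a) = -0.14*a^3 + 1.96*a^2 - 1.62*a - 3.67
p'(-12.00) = -109.14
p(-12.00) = 539.93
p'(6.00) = 6.78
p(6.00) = 26.93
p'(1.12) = 2.24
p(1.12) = -3.22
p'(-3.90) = -23.30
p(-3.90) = 40.76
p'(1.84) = 4.17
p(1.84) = -0.89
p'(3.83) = 7.23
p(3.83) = 11.01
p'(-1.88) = -10.47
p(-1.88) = 7.23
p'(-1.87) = -10.42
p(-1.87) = 7.13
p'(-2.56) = -14.41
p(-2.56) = 15.67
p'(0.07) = -1.35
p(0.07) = -3.77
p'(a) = -0.42*a^2 + 3.92*a - 1.62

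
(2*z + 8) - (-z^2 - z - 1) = z^2 + 3*z + 9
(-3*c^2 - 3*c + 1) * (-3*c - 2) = 9*c^3 + 15*c^2 + 3*c - 2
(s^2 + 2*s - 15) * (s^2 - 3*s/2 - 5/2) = s^4 + s^3/2 - 41*s^2/2 + 35*s/2 + 75/2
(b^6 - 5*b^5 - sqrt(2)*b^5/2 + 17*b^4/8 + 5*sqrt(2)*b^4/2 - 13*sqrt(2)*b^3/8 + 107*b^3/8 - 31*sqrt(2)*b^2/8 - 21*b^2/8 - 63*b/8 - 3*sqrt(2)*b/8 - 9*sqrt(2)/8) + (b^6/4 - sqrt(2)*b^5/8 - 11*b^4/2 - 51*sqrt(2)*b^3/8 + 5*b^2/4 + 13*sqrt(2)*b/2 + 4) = 5*b^6/4 - 5*b^5 - 5*sqrt(2)*b^5/8 - 27*b^4/8 + 5*sqrt(2)*b^4/2 - 8*sqrt(2)*b^3 + 107*b^3/8 - 31*sqrt(2)*b^2/8 - 11*b^2/8 - 63*b/8 + 49*sqrt(2)*b/8 - 9*sqrt(2)/8 + 4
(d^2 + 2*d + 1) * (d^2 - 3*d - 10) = d^4 - d^3 - 15*d^2 - 23*d - 10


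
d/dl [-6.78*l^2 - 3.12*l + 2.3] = -13.56*l - 3.12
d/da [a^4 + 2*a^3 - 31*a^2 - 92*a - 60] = 4*a^3 + 6*a^2 - 62*a - 92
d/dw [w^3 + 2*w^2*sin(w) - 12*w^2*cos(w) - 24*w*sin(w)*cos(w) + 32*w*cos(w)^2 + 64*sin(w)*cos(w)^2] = 12*w^2*sin(w) + 2*w^2*cos(w) + 3*w^2 + 4*w*sin(w) - 32*w*sin(2*w) - 24*w*cos(w) - 24*w*cos(2*w) - 12*sin(2*w) + 16*cos(w) + 16*cos(2*w) + 48*cos(3*w) + 16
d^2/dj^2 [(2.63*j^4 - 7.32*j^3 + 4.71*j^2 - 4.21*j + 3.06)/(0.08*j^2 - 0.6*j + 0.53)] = (0.033664*j^6 - 0.757440000000001*j^5 + 6.349872*j^4 - 17.632832*j^3 + 21.751044*j^2 - 12.147384*j + 1.91223)/(0.000512*j^6 - 0.01152*j^5 + 0.096576*j^4 - 0.36864*j^3 + 0.639816*j^2 - 0.50562*j + 0.148877)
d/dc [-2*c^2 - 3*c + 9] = -4*c - 3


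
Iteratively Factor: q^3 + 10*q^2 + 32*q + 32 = (q + 4)*(q^2 + 6*q + 8) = (q + 4)^2*(q + 2)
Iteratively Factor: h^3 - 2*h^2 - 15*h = (h)*(h^2 - 2*h - 15) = h*(h + 3)*(h - 5)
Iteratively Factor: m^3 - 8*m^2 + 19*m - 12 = (m - 1)*(m^2 - 7*m + 12) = (m - 4)*(m - 1)*(m - 3)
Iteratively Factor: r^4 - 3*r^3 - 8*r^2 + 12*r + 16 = (r - 2)*(r^3 - r^2 - 10*r - 8) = (r - 2)*(r + 1)*(r^2 - 2*r - 8) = (r - 2)*(r + 1)*(r + 2)*(r - 4)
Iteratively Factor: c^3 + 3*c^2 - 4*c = (c - 1)*(c^2 + 4*c) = (c - 1)*(c + 4)*(c)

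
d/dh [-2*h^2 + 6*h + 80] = 6 - 4*h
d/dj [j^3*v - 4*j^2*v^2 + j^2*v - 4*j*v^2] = v*(3*j^2 - 8*j*v + 2*j - 4*v)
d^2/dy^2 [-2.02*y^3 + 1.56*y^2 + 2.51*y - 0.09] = 3.12 - 12.12*y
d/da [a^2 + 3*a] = 2*a + 3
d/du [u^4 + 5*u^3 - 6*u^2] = u*(4*u^2 + 15*u - 12)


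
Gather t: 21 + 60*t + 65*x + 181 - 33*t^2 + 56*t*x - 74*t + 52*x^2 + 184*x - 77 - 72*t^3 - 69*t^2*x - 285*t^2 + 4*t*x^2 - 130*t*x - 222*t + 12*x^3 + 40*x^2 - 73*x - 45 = -72*t^3 + t^2*(-69*x - 318) + t*(4*x^2 - 74*x - 236) + 12*x^3 + 92*x^2 + 176*x + 80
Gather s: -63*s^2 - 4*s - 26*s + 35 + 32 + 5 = -63*s^2 - 30*s + 72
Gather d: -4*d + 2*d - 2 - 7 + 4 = -2*d - 5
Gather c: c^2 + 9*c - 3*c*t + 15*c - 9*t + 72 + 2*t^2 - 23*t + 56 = c^2 + c*(24 - 3*t) + 2*t^2 - 32*t + 128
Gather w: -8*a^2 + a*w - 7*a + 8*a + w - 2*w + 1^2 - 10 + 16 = -8*a^2 + a + w*(a - 1) + 7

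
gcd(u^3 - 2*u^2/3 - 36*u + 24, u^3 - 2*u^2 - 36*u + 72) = u^2 - 36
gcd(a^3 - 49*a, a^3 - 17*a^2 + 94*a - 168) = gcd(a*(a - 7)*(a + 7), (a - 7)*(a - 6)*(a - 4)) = a - 7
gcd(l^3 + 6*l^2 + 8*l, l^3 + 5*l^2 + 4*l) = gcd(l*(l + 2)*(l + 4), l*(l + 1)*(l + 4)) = l^2 + 4*l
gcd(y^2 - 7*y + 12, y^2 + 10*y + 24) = 1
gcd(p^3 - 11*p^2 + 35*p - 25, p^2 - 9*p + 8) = p - 1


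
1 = 1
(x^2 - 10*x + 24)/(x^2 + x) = (x^2 - 10*x + 24)/(x*(x + 1))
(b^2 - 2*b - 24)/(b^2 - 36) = (b + 4)/(b + 6)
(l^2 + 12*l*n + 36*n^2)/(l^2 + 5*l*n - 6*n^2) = (l + 6*n)/(l - n)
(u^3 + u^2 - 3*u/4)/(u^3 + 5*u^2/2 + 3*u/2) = (u - 1/2)/(u + 1)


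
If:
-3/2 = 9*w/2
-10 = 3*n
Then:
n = -10/3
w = -1/3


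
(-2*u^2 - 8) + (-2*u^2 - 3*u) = -4*u^2 - 3*u - 8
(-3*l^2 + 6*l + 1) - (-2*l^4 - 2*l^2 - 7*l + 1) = 2*l^4 - l^2 + 13*l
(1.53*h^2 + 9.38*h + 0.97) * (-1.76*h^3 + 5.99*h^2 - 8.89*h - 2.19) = -2.6928*h^5 - 7.3441*h^4 + 40.8773*h^3 - 80.9286*h^2 - 29.1655*h - 2.1243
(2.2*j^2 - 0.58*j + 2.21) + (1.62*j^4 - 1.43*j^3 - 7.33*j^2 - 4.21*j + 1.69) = 1.62*j^4 - 1.43*j^3 - 5.13*j^2 - 4.79*j + 3.9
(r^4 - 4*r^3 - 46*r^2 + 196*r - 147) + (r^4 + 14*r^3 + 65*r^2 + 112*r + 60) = 2*r^4 + 10*r^3 + 19*r^2 + 308*r - 87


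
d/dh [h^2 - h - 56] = 2*h - 1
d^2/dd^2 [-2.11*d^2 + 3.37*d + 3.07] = -4.22000000000000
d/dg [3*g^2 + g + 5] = 6*g + 1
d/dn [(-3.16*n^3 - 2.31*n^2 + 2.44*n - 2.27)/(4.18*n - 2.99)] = (-26.4176*n^3 + 18.6894*n^2 + 13.8138*n + 2.193)/(17.4724*n^2 - 24.9964*n + 8.9401)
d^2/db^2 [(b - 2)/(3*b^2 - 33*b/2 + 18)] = 4*(3*(5 - 2*b)*(2*b^2 - 11*b + 12) + (b - 2)*(4*b - 11)^2)/(3*(2*b^2 - 11*b + 12)^3)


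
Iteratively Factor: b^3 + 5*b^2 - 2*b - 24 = (b + 3)*(b^2 + 2*b - 8) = (b - 2)*(b + 3)*(b + 4)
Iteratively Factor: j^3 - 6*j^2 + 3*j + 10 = (j - 5)*(j^2 - j - 2) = (j - 5)*(j - 2)*(j + 1)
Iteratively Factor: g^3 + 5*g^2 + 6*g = (g)*(g^2 + 5*g + 6) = g*(g + 2)*(g + 3)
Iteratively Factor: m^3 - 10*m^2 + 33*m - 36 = (m - 4)*(m^2 - 6*m + 9) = (m - 4)*(m - 3)*(m - 3)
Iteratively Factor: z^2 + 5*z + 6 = (z + 2)*(z + 3)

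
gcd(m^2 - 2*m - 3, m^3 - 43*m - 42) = m + 1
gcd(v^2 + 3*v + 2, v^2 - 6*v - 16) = v + 2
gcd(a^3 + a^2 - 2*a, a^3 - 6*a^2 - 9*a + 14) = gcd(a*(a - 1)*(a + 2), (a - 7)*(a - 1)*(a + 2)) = a^2 + a - 2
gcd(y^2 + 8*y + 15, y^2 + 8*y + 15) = y^2 + 8*y + 15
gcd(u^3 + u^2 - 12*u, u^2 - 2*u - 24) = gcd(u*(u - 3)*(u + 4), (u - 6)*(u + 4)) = u + 4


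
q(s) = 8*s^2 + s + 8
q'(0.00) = 1.00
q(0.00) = 8.00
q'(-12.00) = -191.00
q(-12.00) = 1148.00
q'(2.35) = 38.60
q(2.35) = 54.53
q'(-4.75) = -75.00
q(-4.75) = 183.75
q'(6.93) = 111.88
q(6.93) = 399.13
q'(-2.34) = -36.44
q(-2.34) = 49.46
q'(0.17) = 3.72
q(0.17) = 8.40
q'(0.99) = 16.84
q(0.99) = 16.83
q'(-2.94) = -46.04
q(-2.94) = 74.21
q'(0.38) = 7.08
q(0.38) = 9.54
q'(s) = 16*s + 1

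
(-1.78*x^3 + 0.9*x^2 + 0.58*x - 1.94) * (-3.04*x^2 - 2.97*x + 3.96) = 5.4112*x^5 + 2.5506*x^4 - 11.485*x^3 + 7.739*x^2 + 8.0586*x - 7.6824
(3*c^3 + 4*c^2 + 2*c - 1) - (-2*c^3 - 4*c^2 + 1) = 5*c^3 + 8*c^2 + 2*c - 2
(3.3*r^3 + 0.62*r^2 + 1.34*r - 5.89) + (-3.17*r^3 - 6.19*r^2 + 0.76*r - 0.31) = 0.13*r^3 - 5.57*r^2 + 2.1*r - 6.2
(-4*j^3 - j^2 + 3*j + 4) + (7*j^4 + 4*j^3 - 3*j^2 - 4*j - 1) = 7*j^4 - 4*j^2 - j + 3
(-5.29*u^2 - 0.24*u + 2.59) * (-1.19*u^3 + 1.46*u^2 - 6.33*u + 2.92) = 6.2951*u^5 - 7.4378*u^4 + 30.0532*u^3 - 10.1462*u^2 - 17.0955*u + 7.5628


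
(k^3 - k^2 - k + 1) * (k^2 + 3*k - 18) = k^5 + 2*k^4 - 22*k^3 + 16*k^2 + 21*k - 18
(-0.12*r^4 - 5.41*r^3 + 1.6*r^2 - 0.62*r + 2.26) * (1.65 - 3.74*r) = 0.4488*r^5 + 20.0354*r^4 - 14.9105*r^3 + 4.9588*r^2 - 9.4754*r + 3.729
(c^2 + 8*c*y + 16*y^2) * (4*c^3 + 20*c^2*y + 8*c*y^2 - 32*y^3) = 4*c^5 + 52*c^4*y + 232*c^3*y^2 + 352*c^2*y^3 - 128*c*y^4 - 512*y^5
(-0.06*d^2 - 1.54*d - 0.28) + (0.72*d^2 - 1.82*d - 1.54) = 0.66*d^2 - 3.36*d - 1.82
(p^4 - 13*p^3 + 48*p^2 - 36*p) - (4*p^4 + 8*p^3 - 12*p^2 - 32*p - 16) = -3*p^4 - 21*p^3 + 60*p^2 - 4*p + 16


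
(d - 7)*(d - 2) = d^2 - 9*d + 14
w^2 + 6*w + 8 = (w + 2)*(w + 4)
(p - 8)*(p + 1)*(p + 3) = p^3 - 4*p^2 - 29*p - 24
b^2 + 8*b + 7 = (b + 1)*(b + 7)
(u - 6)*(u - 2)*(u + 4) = u^3 - 4*u^2 - 20*u + 48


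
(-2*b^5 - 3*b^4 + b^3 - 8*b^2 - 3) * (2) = -4*b^5 - 6*b^4 + 2*b^3 - 16*b^2 - 6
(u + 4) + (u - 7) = 2*u - 3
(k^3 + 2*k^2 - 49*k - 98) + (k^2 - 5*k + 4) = k^3 + 3*k^2 - 54*k - 94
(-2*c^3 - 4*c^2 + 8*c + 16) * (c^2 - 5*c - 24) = -2*c^5 + 6*c^4 + 76*c^3 + 72*c^2 - 272*c - 384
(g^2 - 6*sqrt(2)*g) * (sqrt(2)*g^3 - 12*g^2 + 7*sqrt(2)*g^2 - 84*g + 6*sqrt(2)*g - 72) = sqrt(2)*g^5 - 24*g^4 + 7*sqrt(2)*g^4 - 168*g^3 + 78*sqrt(2)*g^3 - 144*g^2 + 504*sqrt(2)*g^2 + 432*sqrt(2)*g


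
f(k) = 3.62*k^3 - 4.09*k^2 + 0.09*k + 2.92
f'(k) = 10.86*k^2 - 8.18*k + 0.09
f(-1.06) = -6.08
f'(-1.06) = 20.96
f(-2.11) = -49.49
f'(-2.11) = 65.70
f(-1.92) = -37.95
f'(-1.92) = 55.83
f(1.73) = 9.58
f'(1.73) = 18.44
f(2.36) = 27.93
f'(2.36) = 41.27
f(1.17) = 3.22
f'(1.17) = 5.39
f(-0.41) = 1.95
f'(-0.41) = 5.27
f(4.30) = 215.50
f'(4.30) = 165.72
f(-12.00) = -6842.48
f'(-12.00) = 1662.09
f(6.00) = 638.14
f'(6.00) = 341.97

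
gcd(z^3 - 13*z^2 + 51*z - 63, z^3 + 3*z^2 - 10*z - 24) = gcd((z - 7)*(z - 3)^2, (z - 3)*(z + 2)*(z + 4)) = z - 3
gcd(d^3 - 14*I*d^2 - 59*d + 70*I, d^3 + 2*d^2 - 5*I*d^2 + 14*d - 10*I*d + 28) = d - 7*I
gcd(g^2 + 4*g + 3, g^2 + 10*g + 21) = g + 3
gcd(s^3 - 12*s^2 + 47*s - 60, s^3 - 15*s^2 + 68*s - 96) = s^2 - 7*s + 12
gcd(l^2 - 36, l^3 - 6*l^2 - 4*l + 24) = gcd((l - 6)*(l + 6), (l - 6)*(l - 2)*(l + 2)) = l - 6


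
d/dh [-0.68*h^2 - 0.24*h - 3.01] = -1.36*h - 0.24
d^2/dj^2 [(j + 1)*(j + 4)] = 2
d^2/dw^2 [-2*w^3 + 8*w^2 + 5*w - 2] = 16 - 12*w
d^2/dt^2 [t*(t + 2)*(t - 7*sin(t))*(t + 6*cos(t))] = 7*t^3*sin(t) - 6*t^3*cos(t) - 22*t^2*sin(t) + 84*t^2*sin(2*t) - 54*t^2*cos(t) + 12*t^2 - 90*t*sin(t) - 20*t*cos(t) - 168*sqrt(2)*t*cos(2*t + pi/4) + 12*t - 28*sin(t) - 42*sin(2*t) + 24*cos(t) - 168*cos(2*t)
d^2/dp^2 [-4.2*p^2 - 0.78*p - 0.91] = -8.40000000000000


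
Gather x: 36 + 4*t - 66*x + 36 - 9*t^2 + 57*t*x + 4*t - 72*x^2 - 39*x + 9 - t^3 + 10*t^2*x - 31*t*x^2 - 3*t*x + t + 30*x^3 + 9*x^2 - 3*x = -t^3 - 9*t^2 + 9*t + 30*x^3 + x^2*(-31*t - 63) + x*(10*t^2 + 54*t - 108) + 81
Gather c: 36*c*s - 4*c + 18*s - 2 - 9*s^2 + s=c*(36*s - 4) - 9*s^2 + 19*s - 2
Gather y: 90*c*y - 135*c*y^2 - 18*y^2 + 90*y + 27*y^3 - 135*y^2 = 27*y^3 + y^2*(-135*c - 153) + y*(90*c + 90)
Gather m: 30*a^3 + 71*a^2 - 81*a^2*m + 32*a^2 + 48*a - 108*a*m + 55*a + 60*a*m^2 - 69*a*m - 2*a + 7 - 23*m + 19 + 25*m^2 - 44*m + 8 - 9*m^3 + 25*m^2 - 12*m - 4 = 30*a^3 + 103*a^2 + 101*a - 9*m^3 + m^2*(60*a + 50) + m*(-81*a^2 - 177*a - 79) + 30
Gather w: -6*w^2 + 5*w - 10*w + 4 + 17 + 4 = -6*w^2 - 5*w + 25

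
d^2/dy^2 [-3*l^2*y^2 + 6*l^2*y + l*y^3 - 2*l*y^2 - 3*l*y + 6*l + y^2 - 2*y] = -6*l^2 + 6*l*y - 4*l + 2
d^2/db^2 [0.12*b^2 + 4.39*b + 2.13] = 0.240000000000000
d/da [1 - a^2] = -2*a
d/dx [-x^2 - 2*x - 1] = -2*x - 2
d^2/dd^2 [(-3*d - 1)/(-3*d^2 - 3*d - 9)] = 2*((2*d + 1)^2*(3*d + 1) - (9*d + 4)*(d^2 + d + 3))/(3*(d^2 + d + 3)^3)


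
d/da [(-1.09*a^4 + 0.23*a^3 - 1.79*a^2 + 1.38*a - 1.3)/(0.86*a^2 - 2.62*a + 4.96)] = (-1.8748*a^5 + 8.7652*a^4 - 22.8308*a^3 + 6.9254*a^2 - 15.5208*a + 3.4388)/(0.7396*a^4 - 4.5064*a^3 + 15.3956*a^2 - 25.9904*a + 24.6016)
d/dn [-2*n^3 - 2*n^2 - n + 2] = -6*n^2 - 4*n - 1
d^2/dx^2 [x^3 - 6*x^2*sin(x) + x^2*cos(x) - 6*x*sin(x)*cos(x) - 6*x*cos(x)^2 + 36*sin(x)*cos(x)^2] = 6*x^2*sin(x) - x^2*cos(x) - 4*x*sin(x) + 12*sqrt(2)*x*sin(2*x + pi/4) - 24*x*cos(x) + 6*x - 21*sin(x) - 81*sin(3*x) + 2*cos(x) - 12*sqrt(2)*cos(2*x + pi/4)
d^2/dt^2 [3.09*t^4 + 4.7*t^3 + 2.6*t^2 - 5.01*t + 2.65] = 37.08*t^2 + 28.2*t + 5.2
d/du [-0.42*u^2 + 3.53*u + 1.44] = 3.53 - 0.84*u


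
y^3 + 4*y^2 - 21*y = y*(y - 3)*(y + 7)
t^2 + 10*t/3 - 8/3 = (t - 2/3)*(t + 4)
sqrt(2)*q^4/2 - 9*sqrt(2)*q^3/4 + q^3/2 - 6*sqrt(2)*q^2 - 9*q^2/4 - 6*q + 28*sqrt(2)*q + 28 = (q - 4)^2*(q + 7/2)*(sqrt(2)*q/2 + 1/2)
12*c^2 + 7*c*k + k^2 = (3*c + k)*(4*c + k)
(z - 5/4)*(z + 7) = z^2 + 23*z/4 - 35/4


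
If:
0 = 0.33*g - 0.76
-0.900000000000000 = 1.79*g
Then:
No Solution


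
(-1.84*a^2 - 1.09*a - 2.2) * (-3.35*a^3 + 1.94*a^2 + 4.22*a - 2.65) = 6.164*a^5 + 0.0819000000000005*a^4 - 2.5094*a^3 - 3.9918*a^2 - 6.3955*a + 5.83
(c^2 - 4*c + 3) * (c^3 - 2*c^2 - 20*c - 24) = c^5 - 6*c^4 - 9*c^3 + 50*c^2 + 36*c - 72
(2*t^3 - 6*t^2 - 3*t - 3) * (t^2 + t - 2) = 2*t^5 - 4*t^4 - 13*t^3 + 6*t^2 + 3*t + 6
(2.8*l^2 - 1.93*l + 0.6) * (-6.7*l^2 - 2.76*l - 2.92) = -18.76*l^4 + 5.203*l^3 - 6.8692*l^2 + 3.9796*l - 1.752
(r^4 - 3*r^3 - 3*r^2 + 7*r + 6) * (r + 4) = r^5 + r^4 - 15*r^3 - 5*r^2 + 34*r + 24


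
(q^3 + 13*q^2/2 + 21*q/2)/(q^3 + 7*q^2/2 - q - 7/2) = q*(q + 3)/(q^2 - 1)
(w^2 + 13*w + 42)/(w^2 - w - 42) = (w + 7)/(w - 7)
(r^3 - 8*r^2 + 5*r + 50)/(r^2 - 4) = (r^2 - 10*r + 25)/(r - 2)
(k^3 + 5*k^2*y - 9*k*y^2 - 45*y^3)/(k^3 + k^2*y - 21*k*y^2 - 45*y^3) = (-k^2 - 2*k*y + 15*y^2)/(-k^2 + 2*k*y + 15*y^2)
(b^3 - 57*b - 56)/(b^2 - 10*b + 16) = (b^2 + 8*b + 7)/(b - 2)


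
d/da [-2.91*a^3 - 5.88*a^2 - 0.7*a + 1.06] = -8.73*a^2 - 11.76*a - 0.7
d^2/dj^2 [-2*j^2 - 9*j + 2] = -4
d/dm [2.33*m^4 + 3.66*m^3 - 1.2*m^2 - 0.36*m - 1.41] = 9.32*m^3 + 10.98*m^2 - 2.4*m - 0.36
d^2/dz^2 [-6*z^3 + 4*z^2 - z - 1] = 8 - 36*z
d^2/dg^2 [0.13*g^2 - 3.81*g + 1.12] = 0.260000000000000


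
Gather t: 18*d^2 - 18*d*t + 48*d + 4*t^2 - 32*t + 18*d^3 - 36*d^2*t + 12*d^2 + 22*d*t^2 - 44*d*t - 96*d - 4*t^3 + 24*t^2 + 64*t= 18*d^3 + 30*d^2 - 48*d - 4*t^3 + t^2*(22*d + 28) + t*(-36*d^2 - 62*d + 32)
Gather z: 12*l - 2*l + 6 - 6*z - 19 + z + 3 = 10*l - 5*z - 10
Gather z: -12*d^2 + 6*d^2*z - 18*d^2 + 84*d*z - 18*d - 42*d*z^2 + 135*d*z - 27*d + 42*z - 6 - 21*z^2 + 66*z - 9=-30*d^2 - 45*d + z^2*(-42*d - 21) + z*(6*d^2 + 219*d + 108) - 15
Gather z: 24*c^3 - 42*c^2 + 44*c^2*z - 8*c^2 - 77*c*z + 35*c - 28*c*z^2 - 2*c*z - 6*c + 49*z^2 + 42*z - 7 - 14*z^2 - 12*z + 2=24*c^3 - 50*c^2 + 29*c + z^2*(35 - 28*c) + z*(44*c^2 - 79*c + 30) - 5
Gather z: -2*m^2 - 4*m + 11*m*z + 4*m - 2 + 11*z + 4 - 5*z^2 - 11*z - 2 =-2*m^2 + 11*m*z - 5*z^2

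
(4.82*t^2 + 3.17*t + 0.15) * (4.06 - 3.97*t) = -19.1354*t^3 + 6.9843*t^2 + 12.2747*t + 0.609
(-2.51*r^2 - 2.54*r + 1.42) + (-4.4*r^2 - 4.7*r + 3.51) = -6.91*r^2 - 7.24*r + 4.93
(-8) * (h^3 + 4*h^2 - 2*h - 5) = -8*h^3 - 32*h^2 + 16*h + 40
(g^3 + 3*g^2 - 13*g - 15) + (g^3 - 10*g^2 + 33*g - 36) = 2*g^3 - 7*g^2 + 20*g - 51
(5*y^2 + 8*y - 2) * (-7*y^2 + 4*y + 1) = -35*y^4 - 36*y^3 + 51*y^2 - 2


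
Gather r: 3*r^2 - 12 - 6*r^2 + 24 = 12 - 3*r^2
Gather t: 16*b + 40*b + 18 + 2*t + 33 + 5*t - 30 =56*b + 7*t + 21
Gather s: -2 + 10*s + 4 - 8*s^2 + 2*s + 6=-8*s^2 + 12*s + 8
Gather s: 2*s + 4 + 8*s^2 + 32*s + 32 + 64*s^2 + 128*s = 72*s^2 + 162*s + 36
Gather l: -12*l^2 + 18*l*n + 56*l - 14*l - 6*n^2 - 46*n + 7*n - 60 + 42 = -12*l^2 + l*(18*n + 42) - 6*n^2 - 39*n - 18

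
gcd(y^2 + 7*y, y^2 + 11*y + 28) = y + 7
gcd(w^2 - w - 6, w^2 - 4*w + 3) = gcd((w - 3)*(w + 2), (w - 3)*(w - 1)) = w - 3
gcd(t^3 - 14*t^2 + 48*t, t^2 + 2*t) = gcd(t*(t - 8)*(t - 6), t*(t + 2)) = t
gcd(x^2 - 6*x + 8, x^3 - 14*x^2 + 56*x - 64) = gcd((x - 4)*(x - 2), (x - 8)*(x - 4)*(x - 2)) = x^2 - 6*x + 8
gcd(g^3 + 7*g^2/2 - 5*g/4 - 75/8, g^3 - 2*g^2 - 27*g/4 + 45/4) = g^2 + g - 15/4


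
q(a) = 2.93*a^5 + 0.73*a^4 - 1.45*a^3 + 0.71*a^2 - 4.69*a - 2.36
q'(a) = 14.65*a^4 + 2.92*a^3 - 4.35*a^2 + 1.42*a - 4.69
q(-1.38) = -2.74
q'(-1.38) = 30.52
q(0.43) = -4.29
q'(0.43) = -4.15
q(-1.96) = -53.50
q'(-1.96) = 170.03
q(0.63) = -4.99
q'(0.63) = -2.48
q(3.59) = 1791.31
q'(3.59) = 2512.86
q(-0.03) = -2.22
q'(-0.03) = -4.74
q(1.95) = 73.61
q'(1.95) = 215.01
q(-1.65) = -16.60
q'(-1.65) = 76.59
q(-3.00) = -595.61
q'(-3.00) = 1059.71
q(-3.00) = -595.61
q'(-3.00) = 1059.71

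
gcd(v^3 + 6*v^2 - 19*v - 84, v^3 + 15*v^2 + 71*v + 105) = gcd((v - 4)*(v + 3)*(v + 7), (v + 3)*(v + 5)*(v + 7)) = v^2 + 10*v + 21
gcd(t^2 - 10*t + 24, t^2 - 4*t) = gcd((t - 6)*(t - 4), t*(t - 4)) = t - 4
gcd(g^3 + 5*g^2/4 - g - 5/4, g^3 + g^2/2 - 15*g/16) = g + 5/4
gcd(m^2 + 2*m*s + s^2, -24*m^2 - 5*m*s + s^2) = 1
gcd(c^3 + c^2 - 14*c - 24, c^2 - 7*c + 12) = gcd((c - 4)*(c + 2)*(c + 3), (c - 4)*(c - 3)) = c - 4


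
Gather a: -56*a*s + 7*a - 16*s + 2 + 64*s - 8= a*(7 - 56*s) + 48*s - 6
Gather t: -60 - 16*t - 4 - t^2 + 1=-t^2 - 16*t - 63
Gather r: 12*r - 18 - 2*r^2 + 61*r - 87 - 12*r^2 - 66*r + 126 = -14*r^2 + 7*r + 21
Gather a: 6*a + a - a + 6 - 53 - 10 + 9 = 6*a - 48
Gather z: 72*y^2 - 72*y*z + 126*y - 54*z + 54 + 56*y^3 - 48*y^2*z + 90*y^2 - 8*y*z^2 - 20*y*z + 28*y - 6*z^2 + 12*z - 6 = 56*y^3 + 162*y^2 + 154*y + z^2*(-8*y - 6) + z*(-48*y^2 - 92*y - 42) + 48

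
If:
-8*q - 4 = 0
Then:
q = -1/2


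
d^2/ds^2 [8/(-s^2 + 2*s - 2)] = 16*(s^2 - 2*s - 4*(s - 1)^2 + 2)/(s^2 - 2*s + 2)^3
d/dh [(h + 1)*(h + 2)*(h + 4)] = 3*h^2 + 14*h + 14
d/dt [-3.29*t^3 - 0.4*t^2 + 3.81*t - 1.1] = -9.87*t^2 - 0.8*t + 3.81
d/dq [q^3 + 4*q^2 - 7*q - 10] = 3*q^2 + 8*q - 7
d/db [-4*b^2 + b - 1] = 1 - 8*b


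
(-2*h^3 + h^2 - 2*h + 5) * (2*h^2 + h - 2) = -4*h^5 + h^3 + 6*h^2 + 9*h - 10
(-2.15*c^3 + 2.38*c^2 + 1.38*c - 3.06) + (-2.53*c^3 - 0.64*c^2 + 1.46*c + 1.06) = -4.68*c^3 + 1.74*c^2 + 2.84*c - 2.0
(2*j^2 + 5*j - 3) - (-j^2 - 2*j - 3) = 3*j^2 + 7*j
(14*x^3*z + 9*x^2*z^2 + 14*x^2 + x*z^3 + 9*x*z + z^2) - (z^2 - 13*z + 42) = 14*x^3*z + 9*x^2*z^2 + 14*x^2 + x*z^3 + 9*x*z + 13*z - 42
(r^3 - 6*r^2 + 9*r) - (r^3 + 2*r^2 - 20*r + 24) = -8*r^2 + 29*r - 24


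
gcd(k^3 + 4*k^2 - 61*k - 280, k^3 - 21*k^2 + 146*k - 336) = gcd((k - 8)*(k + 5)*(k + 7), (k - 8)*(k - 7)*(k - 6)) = k - 8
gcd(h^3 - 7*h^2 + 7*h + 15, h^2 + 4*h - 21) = h - 3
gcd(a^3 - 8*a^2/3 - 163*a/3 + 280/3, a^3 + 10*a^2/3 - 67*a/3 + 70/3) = a^2 + 16*a/3 - 35/3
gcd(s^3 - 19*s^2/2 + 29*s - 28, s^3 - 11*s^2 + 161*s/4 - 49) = s^2 - 15*s/2 + 14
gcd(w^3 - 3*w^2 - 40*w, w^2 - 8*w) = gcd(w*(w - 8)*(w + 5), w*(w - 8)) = w^2 - 8*w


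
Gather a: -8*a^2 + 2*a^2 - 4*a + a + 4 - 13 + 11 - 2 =-6*a^2 - 3*a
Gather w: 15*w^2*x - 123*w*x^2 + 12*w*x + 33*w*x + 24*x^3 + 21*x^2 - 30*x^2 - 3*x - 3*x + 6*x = 15*w^2*x + w*(-123*x^2 + 45*x) + 24*x^3 - 9*x^2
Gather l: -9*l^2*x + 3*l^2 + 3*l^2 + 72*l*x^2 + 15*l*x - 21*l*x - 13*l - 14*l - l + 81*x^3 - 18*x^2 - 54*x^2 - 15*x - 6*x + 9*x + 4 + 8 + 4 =l^2*(6 - 9*x) + l*(72*x^2 - 6*x - 28) + 81*x^3 - 72*x^2 - 12*x + 16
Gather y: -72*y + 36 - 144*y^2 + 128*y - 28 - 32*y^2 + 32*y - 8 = -176*y^2 + 88*y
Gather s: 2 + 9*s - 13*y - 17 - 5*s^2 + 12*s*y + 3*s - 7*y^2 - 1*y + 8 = -5*s^2 + s*(12*y + 12) - 7*y^2 - 14*y - 7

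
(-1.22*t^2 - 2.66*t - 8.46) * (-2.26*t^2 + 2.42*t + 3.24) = 2.7572*t^4 + 3.0592*t^3 + 8.7296*t^2 - 29.0916*t - 27.4104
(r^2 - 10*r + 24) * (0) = 0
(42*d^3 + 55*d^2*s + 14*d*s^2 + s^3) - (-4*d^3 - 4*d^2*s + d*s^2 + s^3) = 46*d^3 + 59*d^2*s + 13*d*s^2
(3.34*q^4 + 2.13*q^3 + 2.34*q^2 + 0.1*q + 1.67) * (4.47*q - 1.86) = 14.9298*q^5 + 3.3087*q^4 + 6.498*q^3 - 3.9054*q^2 + 7.2789*q - 3.1062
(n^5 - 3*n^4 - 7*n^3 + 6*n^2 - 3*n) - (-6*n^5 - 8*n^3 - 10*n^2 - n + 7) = 7*n^5 - 3*n^4 + n^3 + 16*n^2 - 2*n - 7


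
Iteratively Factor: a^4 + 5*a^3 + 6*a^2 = (a + 2)*(a^3 + 3*a^2) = a*(a + 2)*(a^2 + 3*a) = a^2*(a + 2)*(a + 3)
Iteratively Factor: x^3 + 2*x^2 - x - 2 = (x + 2)*(x^2 - 1) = (x + 1)*(x + 2)*(x - 1)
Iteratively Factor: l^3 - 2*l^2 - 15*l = (l - 5)*(l^2 + 3*l) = l*(l - 5)*(l + 3)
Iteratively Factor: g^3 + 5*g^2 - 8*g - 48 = (g - 3)*(g^2 + 8*g + 16) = (g - 3)*(g + 4)*(g + 4)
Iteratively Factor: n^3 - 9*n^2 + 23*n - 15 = (n - 1)*(n^2 - 8*n + 15) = (n - 3)*(n - 1)*(n - 5)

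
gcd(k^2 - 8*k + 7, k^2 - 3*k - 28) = k - 7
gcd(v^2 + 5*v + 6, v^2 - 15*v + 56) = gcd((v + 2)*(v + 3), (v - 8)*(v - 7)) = 1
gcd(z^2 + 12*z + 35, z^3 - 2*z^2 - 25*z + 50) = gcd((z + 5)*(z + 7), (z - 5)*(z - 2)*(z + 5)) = z + 5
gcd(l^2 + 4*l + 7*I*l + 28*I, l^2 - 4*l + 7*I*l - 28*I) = l + 7*I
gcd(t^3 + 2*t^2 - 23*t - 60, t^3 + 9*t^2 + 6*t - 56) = t + 4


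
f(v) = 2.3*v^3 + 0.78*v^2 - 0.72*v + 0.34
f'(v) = 6.9*v^2 + 1.56*v - 0.72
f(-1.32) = -2.64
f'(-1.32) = 9.24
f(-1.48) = -4.34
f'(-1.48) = 12.08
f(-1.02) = -0.55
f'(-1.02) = 4.87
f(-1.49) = -4.46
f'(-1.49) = 12.27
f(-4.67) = -213.54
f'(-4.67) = 142.48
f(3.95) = 151.41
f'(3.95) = 113.10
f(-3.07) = -56.65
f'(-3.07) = 59.52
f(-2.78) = -41.05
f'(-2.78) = 48.27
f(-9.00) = -1606.70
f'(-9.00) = 544.14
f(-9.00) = -1606.70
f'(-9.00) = 544.14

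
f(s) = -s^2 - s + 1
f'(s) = -2*s - 1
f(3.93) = -18.37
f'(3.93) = -8.86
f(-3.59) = -8.30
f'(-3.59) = 6.18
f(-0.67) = 1.22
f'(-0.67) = 0.34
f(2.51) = -7.81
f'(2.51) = -6.02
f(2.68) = -8.86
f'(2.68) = -6.36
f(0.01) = 0.99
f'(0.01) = -1.02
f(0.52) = 0.21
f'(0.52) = -2.04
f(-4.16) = -12.15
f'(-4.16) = 7.32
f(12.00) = -155.00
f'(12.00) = -25.00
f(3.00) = -11.00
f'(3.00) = -7.00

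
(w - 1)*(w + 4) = w^2 + 3*w - 4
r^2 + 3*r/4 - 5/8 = (r - 1/2)*(r + 5/4)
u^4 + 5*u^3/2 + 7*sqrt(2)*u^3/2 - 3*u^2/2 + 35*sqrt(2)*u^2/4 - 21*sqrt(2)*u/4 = u*(u - 1/2)*(u + 3)*(u + 7*sqrt(2)/2)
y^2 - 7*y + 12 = (y - 4)*(y - 3)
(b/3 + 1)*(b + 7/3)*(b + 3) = b^3/3 + 25*b^2/9 + 23*b/3 + 7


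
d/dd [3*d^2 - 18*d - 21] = 6*d - 18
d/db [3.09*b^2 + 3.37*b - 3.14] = 6.18*b + 3.37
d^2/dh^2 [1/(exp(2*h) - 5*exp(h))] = ((5 - 4*exp(h))*(exp(h) - 5) + 2*(2*exp(h) - 5)^2)*exp(-h)/(exp(h) - 5)^3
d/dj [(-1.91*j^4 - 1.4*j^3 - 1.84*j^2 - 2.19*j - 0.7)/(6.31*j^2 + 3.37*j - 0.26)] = (-24.1042*j^5 - 28.1441*j^4 - 7.4496*j^3 + 8.7101*j^2 + 9.7908*j + 2.9284)/(39.8161*j^4 + 42.5294*j^3 + 8.0757*j^2 - 1.7524*j + 0.0676)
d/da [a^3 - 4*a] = 3*a^2 - 4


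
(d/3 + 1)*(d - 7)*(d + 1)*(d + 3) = d^4/3 - 34*d^2/3 - 32*d - 21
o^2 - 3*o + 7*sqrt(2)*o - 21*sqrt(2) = (o - 3)*(o + 7*sqrt(2))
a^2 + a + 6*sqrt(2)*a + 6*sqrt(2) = (a + 1)*(a + 6*sqrt(2))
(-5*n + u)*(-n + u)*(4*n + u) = 20*n^3 - 19*n^2*u - 2*n*u^2 + u^3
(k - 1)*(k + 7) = k^2 + 6*k - 7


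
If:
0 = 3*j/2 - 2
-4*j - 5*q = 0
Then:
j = 4/3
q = -16/15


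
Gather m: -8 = -8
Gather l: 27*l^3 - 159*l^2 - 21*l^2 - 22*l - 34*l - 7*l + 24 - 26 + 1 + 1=27*l^3 - 180*l^2 - 63*l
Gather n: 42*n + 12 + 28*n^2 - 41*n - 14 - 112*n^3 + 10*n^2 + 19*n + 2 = -112*n^3 + 38*n^2 + 20*n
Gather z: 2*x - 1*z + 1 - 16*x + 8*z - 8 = -14*x + 7*z - 7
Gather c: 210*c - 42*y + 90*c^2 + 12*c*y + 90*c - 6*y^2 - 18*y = 90*c^2 + c*(12*y + 300) - 6*y^2 - 60*y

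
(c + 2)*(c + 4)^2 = c^3 + 10*c^2 + 32*c + 32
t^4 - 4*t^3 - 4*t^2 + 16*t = t*(t - 4)*(t - 2)*(t + 2)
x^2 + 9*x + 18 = (x + 3)*(x + 6)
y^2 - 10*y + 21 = (y - 7)*(y - 3)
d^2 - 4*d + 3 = (d - 3)*(d - 1)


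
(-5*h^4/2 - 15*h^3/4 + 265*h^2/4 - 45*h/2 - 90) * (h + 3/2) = -5*h^5/2 - 15*h^4/2 + 485*h^3/8 + 615*h^2/8 - 495*h/4 - 135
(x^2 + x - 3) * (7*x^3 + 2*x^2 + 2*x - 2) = 7*x^5 + 9*x^4 - 17*x^3 - 6*x^2 - 8*x + 6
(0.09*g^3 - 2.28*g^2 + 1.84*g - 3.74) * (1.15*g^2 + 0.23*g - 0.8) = 0.1035*g^5 - 2.6013*g^4 + 1.5196*g^3 - 2.0538*g^2 - 2.3322*g + 2.992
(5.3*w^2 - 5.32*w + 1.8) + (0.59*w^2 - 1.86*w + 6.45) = 5.89*w^2 - 7.18*w + 8.25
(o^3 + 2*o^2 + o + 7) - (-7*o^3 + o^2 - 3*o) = 8*o^3 + o^2 + 4*o + 7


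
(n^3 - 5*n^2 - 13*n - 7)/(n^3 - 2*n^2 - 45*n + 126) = (n^3 - 5*n^2 - 13*n - 7)/(n^3 - 2*n^2 - 45*n + 126)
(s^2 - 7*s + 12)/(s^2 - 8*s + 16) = (s - 3)/(s - 4)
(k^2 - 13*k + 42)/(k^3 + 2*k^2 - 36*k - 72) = (k - 7)/(k^2 + 8*k + 12)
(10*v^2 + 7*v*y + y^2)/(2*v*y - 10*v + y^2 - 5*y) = (5*v + y)/(y - 5)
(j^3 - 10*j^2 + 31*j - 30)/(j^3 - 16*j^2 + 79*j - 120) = (j - 2)/(j - 8)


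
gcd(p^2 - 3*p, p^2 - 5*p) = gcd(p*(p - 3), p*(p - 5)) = p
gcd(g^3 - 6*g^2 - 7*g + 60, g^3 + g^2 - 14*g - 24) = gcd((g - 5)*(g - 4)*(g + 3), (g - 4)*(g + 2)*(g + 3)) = g^2 - g - 12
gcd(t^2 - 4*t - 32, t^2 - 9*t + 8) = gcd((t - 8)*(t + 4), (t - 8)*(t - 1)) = t - 8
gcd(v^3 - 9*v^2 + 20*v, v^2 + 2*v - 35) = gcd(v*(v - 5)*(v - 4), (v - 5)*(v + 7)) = v - 5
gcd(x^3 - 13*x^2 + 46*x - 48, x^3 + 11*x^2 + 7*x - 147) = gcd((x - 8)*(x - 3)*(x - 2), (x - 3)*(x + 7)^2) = x - 3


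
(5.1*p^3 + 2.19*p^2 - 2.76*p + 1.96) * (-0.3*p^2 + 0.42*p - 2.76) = -1.53*p^5 + 1.485*p^4 - 12.3282*p^3 - 7.7916*p^2 + 8.4408*p - 5.4096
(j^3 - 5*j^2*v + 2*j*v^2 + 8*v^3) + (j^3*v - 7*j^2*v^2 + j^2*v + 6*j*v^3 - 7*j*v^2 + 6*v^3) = j^3*v + j^3 - 7*j^2*v^2 - 4*j^2*v + 6*j*v^3 - 5*j*v^2 + 14*v^3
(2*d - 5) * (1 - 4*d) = -8*d^2 + 22*d - 5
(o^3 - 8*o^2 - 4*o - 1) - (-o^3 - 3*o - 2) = 2*o^3 - 8*o^2 - o + 1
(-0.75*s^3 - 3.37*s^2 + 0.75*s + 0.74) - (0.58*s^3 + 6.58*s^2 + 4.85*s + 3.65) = -1.33*s^3 - 9.95*s^2 - 4.1*s - 2.91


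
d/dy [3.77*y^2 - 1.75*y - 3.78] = 7.54*y - 1.75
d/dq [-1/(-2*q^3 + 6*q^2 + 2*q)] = (-3*q^2 + 6*q + 1)/(2*q^2*(-q^2 + 3*q + 1)^2)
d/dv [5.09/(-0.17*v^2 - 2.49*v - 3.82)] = (1.7306*v + 12.6741)/(0.17*v^2 + 2.49*v + 3.82)^2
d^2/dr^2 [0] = 0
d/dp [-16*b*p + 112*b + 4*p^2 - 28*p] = -16*b + 8*p - 28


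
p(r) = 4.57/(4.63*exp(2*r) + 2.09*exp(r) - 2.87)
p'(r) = 4.57*(-9.26*exp(2*r) - 2.09*exp(r))/(4.63*exp(2*r) + 2.09*exp(r) - 2.87)^2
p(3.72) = 0.00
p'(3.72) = -0.00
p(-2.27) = -1.75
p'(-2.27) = -0.21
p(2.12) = 0.01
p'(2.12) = -0.03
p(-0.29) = 3.55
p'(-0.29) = -18.64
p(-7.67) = -1.59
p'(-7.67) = -0.00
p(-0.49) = 30.86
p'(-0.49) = -991.17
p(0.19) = 0.71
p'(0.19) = -1.78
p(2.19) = 0.01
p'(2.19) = -0.02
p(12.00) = 0.00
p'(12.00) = 0.00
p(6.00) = 0.00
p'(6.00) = 0.00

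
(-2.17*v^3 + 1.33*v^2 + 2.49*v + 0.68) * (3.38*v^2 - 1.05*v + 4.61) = -7.3346*v^5 + 6.7739*v^4 - 2.984*v^3 + 5.8152*v^2 + 10.7649*v + 3.1348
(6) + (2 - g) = 8 - g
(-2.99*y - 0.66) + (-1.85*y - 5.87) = -4.84*y - 6.53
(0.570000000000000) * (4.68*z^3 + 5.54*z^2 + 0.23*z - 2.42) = 2.6676*z^3 + 3.1578*z^2 + 0.1311*z - 1.3794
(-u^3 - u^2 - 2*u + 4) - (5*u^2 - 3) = -u^3 - 6*u^2 - 2*u + 7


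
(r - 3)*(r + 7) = r^2 + 4*r - 21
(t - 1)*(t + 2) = t^2 + t - 2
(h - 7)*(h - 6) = h^2 - 13*h + 42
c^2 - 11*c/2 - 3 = (c - 6)*(c + 1/2)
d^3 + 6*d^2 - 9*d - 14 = (d - 2)*(d + 1)*(d + 7)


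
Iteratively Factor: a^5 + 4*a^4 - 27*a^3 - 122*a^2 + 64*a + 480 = (a + 4)*(a^4 - 27*a^2 - 14*a + 120) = (a + 3)*(a + 4)*(a^3 - 3*a^2 - 18*a + 40) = (a - 2)*(a + 3)*(a + 4)*(a^2 - a - 20) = (a - 5)*(a - 2)*(a + 3)*(a + 4)*(a + 4)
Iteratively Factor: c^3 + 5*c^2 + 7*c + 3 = (c + 3)*(c^2 + 2*c + 1) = (c + 1)*(c + 3)*(c + 1)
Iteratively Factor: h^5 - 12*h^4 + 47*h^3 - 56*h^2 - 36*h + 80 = (h - 2)*(h^4 - 10*h^3 + 27*h^2 - 2*h - 40) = (h - 2)*(h + 1)*(h^3 - 11*h^2 + 38*h - 40) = (h - 4)*(h - 2)*(h + 1)*(h^2 - 7*h + 10) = (h - 4)*(h - 2)^2*(h + 1)*(h - 5)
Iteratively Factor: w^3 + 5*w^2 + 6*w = (w)*(w^2 + 5*w + 6) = w*(w + 2)*(w + 3)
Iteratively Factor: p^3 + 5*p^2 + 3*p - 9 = (p - 1)*(p^2 + 6*p + 9) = (p - 1)*(p + 3)*(p + 3)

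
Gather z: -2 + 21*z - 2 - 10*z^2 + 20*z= -10*z^2 + 41*z - 4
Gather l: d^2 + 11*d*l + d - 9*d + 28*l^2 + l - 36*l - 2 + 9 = d^2 - 8*d + 28*l^2 + l*(11*d - 35) + 7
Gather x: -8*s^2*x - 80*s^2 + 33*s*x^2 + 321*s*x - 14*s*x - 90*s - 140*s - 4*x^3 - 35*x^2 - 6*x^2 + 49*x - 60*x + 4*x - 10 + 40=-80*s^2 - 230*s - 4*x^3 + x^2*(33*s - 41) + x*(-8*s^2 + 307*s - 7) + 30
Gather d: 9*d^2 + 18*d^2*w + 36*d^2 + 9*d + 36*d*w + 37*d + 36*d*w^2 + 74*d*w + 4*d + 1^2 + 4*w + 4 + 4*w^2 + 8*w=d^2*(18*w + 45) + d*(36*w^2 + 110*w + 50) + 4*w^2 + 12*w + 5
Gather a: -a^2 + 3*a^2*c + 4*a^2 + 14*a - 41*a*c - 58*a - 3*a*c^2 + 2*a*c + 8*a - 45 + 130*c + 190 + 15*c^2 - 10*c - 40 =a^2*(3*c + 3) + a*(-3*c^2 - 39*c - 36) + 15*c^2 + 120*c + 105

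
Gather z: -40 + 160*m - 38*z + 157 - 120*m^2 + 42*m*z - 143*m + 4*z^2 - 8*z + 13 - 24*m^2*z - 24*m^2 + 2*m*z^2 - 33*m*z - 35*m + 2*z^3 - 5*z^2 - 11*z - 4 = -144*m^2 - 18*m + 2*z^3 + z^2*(2*m - 1) + z*(-24*m^2 + 9*m - 57) + 126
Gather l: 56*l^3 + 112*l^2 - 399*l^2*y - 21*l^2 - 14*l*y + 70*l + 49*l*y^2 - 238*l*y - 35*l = 56*l^3 + l^2*(91 - 399*y) + l*(49*y^2 - 252*y + 35)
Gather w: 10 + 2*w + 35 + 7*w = 9*w + 45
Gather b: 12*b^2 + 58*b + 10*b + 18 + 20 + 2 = 12*b^2 + 68*b + 40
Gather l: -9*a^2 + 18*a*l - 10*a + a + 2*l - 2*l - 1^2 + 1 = -9*a^2 + 18*a*l - 9*a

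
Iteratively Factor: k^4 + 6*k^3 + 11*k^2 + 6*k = (k + 2)*(k^3 + 4*k^2 + 3*k) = (k + 2)*(k + 3)*(k^2 + k) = (k + 1)*(k + 2)*(k + 3)*(k)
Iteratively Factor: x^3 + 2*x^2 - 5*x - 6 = (x + 3)*(x^2 - x - 2) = (x + 1)*(x + 3)*(x - 2)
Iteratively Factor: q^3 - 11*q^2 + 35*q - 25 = (q - 5)*(q^2 - 6*q + 5) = (q - 5)^2*(q - 1)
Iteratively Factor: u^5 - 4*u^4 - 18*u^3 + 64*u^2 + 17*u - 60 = (u - 1)*(u^4 - 3*u^3 - 21*u^2 + 43*u + 60) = (u - 3)*(u - 1)*(u^3 - 21*u - 20) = (u - 5)*(u - 3)*(u - 1)*(u^2 + 5*u + 4) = (u - 5)*(u - 3)*(u - 1)*(u + 1)*(u + 4)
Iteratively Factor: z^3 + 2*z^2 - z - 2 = (z - 1)*(z^2 + 3*z + 2) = (z - 1)*(z + 1)*(z + 2)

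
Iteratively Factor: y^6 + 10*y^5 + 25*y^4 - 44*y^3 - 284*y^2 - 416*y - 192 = (y + 1)*(y^5 + 9*y^4 + 16*y^3 - 60*y^2 - 224*y - 192) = (y + 1)*(y + 4)*(y^4 + 5*y^3 - 4*y^2 - 44*y - 48) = (y - 3)*(y + 1)*(y + 4)*(y^3 + 8*y^2 + 20*y + 16) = (y - 3)*(y + 1)*(y + 4)^2*(y^2 + 4*y + 4) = (y - 3)*(y + 1)*(y + 2)*(y + 4)^2*(y + 2)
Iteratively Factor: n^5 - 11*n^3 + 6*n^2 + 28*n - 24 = (n - 1)*(n^4 + n^3 - 10*n^2 - 4*n + 24) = (n - 2)*(n - 1)*(n^3 + 3*n^2 - 4*n - 12) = (n - 2)*(n - 1)*(n + 2)*(n^2 + n - 6) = (n - 2)*(n - 1)*(n + 2)*(n + 3)*(n - 2)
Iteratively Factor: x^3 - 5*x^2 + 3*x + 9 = (x - 3)*(x^2 - 2*x - 3) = (x - 3)^2*(x + 1)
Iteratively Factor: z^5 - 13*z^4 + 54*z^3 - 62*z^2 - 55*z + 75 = (z - 1)*(z^4 - 12*z^3 + 42*z^2 - 20*z - 75) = (z - 1)*(z + 1)*(z^3 - 13*z^2 + 55*z - 75) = (z - 5)*(z - 1)*(z + 1)*(z^2 - 8*z + 15) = (z - 5)*(z - 3)*(z - 1)*(z + 1)*(z - 5)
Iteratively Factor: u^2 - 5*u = (u)*(u - 5)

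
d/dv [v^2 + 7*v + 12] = 2*v + 7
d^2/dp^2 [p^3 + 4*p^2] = 6*p + 8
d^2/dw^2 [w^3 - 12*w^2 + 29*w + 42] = 6*w - 24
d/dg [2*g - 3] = 2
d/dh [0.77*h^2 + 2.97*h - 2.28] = 1.54*h + 2.97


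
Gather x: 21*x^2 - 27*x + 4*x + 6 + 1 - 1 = 21*x^2 - 23*x + 6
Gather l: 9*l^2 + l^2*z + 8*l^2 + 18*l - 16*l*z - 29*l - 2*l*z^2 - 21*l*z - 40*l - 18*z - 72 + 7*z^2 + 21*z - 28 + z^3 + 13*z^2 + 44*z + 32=l^2*(z + 17) + l*(-2*z^2 - 37*z - 51) + z^3 + 20*z^2 + 47*z - 68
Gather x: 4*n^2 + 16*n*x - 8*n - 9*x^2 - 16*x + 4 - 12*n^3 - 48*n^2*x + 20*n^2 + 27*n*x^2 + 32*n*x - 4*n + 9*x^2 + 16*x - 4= -12*n^3 + 24*n^2 + 27*n*x^2 - 12*n + x*(-48*n^2 + 48*n)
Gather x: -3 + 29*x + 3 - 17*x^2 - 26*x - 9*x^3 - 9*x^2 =-9*x^3 - 26*x^2 + 3*x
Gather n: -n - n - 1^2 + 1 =-2*n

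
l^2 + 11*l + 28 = (l + 4)*(l + 7)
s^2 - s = s*(s - 1)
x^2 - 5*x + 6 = (x - 3)*(x - 2)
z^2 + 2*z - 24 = (z - 4)*(z + 6)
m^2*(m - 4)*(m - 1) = m^4 - 5*m^3 + 4*m^2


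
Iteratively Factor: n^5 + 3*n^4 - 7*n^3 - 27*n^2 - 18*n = (n)*(n^4 + 3*n^3 - 7*n^2 - 27*n - 18) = n*(n + 2)*(n^3 + n^2 - 9*n - 9) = n*(n + 2)*(n + 3)*(n^2 - 2*n - 3) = n*(n - 3)*(n + 2)*(n + 3)*(n + 1)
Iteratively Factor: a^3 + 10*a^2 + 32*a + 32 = (a + 4)*(a^2 + 6*a + 8) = (a + 2)*(a + 4)*(a + 4)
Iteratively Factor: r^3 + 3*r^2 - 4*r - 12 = (r - 2)*(r^2 + 5*r + 6) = (r - 2)*(r + 2)*(r + 3)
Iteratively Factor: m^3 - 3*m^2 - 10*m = (m)*(m^2 - 3*m - 10) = m*(m - 5)*(m + 2)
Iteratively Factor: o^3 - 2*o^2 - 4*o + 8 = (o + 2)*(o^2 - 4*o + 4) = (o - 2)*(o + 2)*(o - 2)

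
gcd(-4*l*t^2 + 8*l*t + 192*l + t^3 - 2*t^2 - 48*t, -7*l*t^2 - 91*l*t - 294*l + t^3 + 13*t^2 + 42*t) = t + 6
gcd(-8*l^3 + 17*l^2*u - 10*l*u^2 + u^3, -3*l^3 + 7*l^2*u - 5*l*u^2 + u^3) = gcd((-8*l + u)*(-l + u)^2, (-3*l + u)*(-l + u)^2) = l^2 - 2*l*u + u^2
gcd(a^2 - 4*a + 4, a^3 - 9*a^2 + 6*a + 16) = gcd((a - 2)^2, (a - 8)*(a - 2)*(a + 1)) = a - 2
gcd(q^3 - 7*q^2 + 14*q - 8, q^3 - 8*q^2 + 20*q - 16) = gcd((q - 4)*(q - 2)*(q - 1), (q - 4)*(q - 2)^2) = q^2 - 6*q + 8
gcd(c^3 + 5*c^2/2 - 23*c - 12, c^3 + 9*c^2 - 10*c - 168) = c^2 + 2*c - 24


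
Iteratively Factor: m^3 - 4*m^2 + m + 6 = (m - 2)*(m^2 - 2*m - 3) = (m - 2)*(m + 1)*(m - 3)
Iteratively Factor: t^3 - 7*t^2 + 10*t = (t)*(t^2 - 7*t + 10) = t*(t - 5)*(t - 2)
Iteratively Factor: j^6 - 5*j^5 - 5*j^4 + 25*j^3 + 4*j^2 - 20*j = (j - 2)*(j^5 - 3*j^4 - 11*j^3 + 3*j^2 + 10*j) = (j - 2)*(j + 1)*(j^4 - 4*j^3 - 7*j^2 + 10*j) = (j - 2)*(j + 1)*(j + 2)*(j^3 - 6*j^2 + 5*j) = (j - 5)*(j - 2)*(j + 1)*(j + 2)*(j^2 - j) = j*(j - 5)*(j - 2)*(j + 1)*(j + 2)*(j - 1)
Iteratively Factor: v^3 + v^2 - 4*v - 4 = (v + 1)*(v^2 - 4) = (v + 1)*(v + 2)*(v - 2)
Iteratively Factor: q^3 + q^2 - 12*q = (q)*(q^2 + q - 12) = q*(q - 3)*(q + 4)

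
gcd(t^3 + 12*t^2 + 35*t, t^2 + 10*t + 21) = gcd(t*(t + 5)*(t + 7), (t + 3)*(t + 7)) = t + 7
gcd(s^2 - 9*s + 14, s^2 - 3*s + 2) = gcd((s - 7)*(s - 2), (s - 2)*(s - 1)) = s - 2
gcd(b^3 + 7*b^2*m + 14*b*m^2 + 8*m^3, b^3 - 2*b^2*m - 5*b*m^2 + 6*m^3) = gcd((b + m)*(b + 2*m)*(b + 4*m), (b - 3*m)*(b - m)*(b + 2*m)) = b + 2*m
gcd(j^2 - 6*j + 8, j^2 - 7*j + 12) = j - 4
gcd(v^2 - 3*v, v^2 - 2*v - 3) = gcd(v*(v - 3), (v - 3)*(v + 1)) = v - 3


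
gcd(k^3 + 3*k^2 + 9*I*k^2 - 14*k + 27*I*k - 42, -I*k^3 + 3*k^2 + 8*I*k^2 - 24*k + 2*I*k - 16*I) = k + 2*I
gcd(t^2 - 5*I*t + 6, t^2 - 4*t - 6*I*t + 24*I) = t - 6*I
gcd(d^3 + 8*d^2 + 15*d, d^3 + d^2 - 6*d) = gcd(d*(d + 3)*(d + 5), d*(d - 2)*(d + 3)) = d^2 + 3*d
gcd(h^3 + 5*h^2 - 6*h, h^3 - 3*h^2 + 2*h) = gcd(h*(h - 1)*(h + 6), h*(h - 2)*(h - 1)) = h^2 - h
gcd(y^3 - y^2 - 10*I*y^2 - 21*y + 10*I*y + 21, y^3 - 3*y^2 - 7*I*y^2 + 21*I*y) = y - 7*I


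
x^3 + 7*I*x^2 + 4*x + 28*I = (x - 2*I)*(x + 2*I)*(x + 7*I)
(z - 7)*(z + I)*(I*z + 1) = I*z^3 - 7*I*z^2 + I*z - 7*I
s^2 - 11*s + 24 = (s - 8)*(s - 3)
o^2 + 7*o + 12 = (o + 3)*(o + 4)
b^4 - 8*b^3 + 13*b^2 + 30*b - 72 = (b - 4)*(b - 3)^2*(b + 2)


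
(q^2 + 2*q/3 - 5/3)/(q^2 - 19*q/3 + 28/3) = (3*q^2 + 2*q - 5)/(3*q^2 - 19*q + 28)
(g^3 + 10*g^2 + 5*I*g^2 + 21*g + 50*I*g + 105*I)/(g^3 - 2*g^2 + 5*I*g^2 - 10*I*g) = (g^2 + 10*g + 21)/(g*(g - 2))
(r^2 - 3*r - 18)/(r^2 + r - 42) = (r + 3)/(r + 7)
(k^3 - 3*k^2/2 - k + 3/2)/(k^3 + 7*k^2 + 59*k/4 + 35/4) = 2*(2*k^2 - 5*k + 3)/(4*k^2 + 24*k + 35)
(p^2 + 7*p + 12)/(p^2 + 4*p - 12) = (p^2 + 7*p + 12)/(p^2 + 4*p - 12)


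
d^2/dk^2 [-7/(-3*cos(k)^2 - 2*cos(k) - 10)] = 7*(-72*sin(k)^4 - 196*sin(k)^2 + 85*cos(k) - 9*cos(3*k) + 164)/(2*(-3*sin(k)^2 + 2*cos(k) + 13)^3)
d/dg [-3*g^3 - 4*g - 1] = -9*g^2 - 4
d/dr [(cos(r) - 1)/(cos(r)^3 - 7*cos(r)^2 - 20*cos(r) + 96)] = (31*cos(r)/2 - 5*cos(2*r) + cos(3*r)/2 - 81)*sin(r)/(cos(r)^3 - 7*cos(r)^2 - 20*cos(r) + 96)^2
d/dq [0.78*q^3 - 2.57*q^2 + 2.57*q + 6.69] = 2.34*q^2 - 5.14*q + 2.57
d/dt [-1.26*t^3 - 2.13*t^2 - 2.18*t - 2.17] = -3.78*t^2 - 4.26*t - 2.18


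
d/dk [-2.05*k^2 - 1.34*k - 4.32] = -4.1*k - 1.34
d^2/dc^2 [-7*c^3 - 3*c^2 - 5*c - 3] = -42*c - 6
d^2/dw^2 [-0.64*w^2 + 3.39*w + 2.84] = -1.28000000000000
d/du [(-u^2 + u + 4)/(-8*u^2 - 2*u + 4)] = (5*u^2 + 28*u + 6)/(2*(16*u^4 + 8*u^3 - 15*u^2 - 4*u + 4))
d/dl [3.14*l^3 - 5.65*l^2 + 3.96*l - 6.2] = 9.42*l^2 - 11.3*l + 3.96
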